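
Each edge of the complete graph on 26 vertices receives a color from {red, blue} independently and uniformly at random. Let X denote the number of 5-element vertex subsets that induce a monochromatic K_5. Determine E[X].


Let X = Σ_S X_S over the C(26, 5) = 65780 subsets S of size 5, where X_S = 1 if the K_5 on S is monochromatic.
For a fixed S, the K_5 on S has C(5, 2) = 10 edges. P[all 10 edges red] = (1/2)^10, and likewise for blue, so P[monochromatic] = 2·(1/2)^10 = 2^{1 − 10} = 1/512.
By linearity of expectation: E[X] = C(26, 5) · 2^{1 − 10} = 65780 · 1/512 = 16445/128.
Numerically: E[X] ≈ 128.47656.

E[X] = C(26,5)·2^(1−C(5,2)) = 16445/128 ≈ 128.47656.


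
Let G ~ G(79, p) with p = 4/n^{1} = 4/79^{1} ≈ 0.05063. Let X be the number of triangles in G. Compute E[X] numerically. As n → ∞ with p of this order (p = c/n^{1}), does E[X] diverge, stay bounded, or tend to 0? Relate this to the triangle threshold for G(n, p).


Number of potential triangles: C(79, 3) = 79079.
Each occurs with probability p³ ≈ (0.05063)³ ≈ 1.298072e-04.
By linearity: E[X] = C(79, 3)·p³ ≈ 79079 · 1.298072e-04 ≈ 10.2650.
Here α = 1, so p = 4/n is exactly at the triangle threshold p ~ 1/n. Asymptotically E[X] → c³/6 = 4³/6 = 32/3 ≈ 10.6667, a bounded constant. In this regime the triangle count is asymptotically Poisson(c³/6).

E[X] ≈ 10.2650; in regime p = Θ(1/n^{1}) E[X] stays bounded (at the triangle threshold p ~ 1/n).


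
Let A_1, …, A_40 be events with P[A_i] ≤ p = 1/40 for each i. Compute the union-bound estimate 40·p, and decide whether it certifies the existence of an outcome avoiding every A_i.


Union bound: P[∪_{i=1}^{40} A_i] ≤ Σ_i P[A_i] ≤ 40·p = 40·(1/40) = 1.
Numerically: 1 ≈ 1.0000.
Is 1 < 1? NO.
Since the bound 1 is ≥ 1, the union bound is uninformative here; it does NOT by itself certify existence.

40·p = 1 ≈ 1.0000; existence NOT certified by the union bound.


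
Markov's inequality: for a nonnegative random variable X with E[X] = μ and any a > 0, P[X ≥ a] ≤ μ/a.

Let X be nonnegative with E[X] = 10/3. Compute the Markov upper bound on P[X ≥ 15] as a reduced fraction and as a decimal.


μ = E[X] = 10/3, a = 15.
Markov: P[X ≥ 15] ≤ μ/a = (10/3)/15 = 2/9.
Numerically: ≈ 0.222222.
(Since a = 15 > μ = 3.333333, the bound 2/9 is < 1 and informative.)

P[X ≥ 15] ≤ 2/9 ≈ 0.222222.


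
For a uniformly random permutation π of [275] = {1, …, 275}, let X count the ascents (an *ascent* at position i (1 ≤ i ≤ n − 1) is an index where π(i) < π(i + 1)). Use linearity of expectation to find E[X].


Write X = Σ X_I over i = 1, …, 274, with X_I the indicator of one ascent.
There are 274 indicators.
For each fixed i, the pair (π(i), π(i+1)) is a uniformly random ordered pair of distinct values from {1, …, 275}; by symmetry P[π(i) < π(i+1)] = 1/2.
By linearity: E[X] = 274 · (1/2) = (275 − 1) · (1/2) = 137 ≈ 137.00000.

E[X] = 137 = 137.00000.


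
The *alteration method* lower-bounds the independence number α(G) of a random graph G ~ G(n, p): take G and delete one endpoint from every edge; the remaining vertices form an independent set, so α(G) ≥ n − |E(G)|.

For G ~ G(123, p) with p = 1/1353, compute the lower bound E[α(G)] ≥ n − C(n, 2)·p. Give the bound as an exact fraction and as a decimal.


E[|E(G)|] = C(123, 2)·p = 7503 · (1/1353) = 61/11.
E[α(G)] ≥ n − E[|E(G)|] = 123 − 61/11 = 1292/11.
Numerically: ≈ 117.455.
(This is only a lower bound; the true E[α(G)] may be larger.)

E[α(G)] ≥ 1292/11 ≈ 117.455.


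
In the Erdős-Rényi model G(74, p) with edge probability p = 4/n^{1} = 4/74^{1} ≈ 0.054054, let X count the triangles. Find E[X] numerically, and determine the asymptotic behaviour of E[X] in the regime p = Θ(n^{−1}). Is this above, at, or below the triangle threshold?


Number of potential triangles: C(74, 3) = 64824.
Each occurs with probability p³ ≈ (0.054054)³ ≈ 1.5793734e-04.
By linearity: E[X] = C(74, 3)·p³ ≈ 64824 · 1.5793734e-04 ≈ 10.23813.
Here α = 1, so p = 4/n is exactly at the triangle threshold p ~ 1/n. Asymptotically E[X] → c³/6 = 4³/6 = 32/3 ≈ 10.66667, a bounded constant. In this regime the triangle count is asymptotically Poisson(c³/6).

E[X] ≈ 10.23813; in regime p = Θ(1/n^{1}) E[X] stays bounded (at the triangle threshold p ~ 1/n).


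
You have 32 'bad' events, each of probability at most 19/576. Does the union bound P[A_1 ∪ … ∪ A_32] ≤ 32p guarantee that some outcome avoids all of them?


Union bound: P[∪_{i=1}^{32} A_i] ≤ Σ_i P[A_i] ≤ 32·p = 32·(19/576) = 19/18.
Numerically: 19/18 ≈ 1.0555556.
Is 19/18 < 1? NO.
Since the bound 19/18 is ≥ 1, the union bound is uninformative here; it does NOT by itself certify existence.

32·p = 19/18 ≈ 1.0555556; existence NOT certified by the union bound.


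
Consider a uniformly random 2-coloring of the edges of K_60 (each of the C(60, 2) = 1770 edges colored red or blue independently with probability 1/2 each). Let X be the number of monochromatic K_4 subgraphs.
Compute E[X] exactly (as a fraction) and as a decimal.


Let X = Σ_S X_S over the C(60, 4) = 487635 subsets S of size 4, where X_S = 1 if the K_4 on S is monochromatic.
For a fixed S, the K_4 on S has C(4, 2) = 6 edges. P[all 6 edges red] = (1/2)^6, and likewise for blue, so P[monochromatic] = 2·(1/2)^6 = 2^{1 − 6} = 1/32.
Summing: E[X] = C(60, 4) · 2^{1 − 6} = 487635 · 1/32 = 487635/32.
Numerically: E[X] ≈ 15238.594.

E[X] = C(60,4)·2^(1−C(4,2)) = 487635/32 ≈ 15238.594.


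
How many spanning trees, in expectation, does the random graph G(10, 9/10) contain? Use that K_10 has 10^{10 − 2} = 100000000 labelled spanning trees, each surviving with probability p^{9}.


K_10 has 10^{10 − 2} = 100000000 labelled spanning trees.
For each such spanning tree H, let X_H = 1 if all 9 edges of H are present in G. Then P[X_H = 1] = p^{9} = (9/10)^{9} = 387420489/1000000000.
By linearity of expectation: E[X] = Σ_H E[X_H] = 100000000 · p^{9} = 100000000 · 387420489/1000000000 = 387420489/10.
Numerically: E[X] ≈ 3.87e+07.

E[X] = 100000000 · (9/10)^{9} = 387420489/10 ≈ 3.87e+07.


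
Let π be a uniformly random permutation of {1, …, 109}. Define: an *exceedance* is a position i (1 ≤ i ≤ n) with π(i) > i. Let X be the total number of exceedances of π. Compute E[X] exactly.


Write X = Σ_{i=1}^{109} X_i, where X_i = 1_{π(i) > i}.
For each fixed i, π(i) is uniform over {1, …, 109} (marginal of a uniform permutation), so P[π(i) > i] = (n − i)/n. Summing: Σ_{i=1}^{109} (n − i)/n = (0 + 1 + … + 108)/109 = 109(109 − 1)/(2·109) = (109 − 1)/2.
Hence E[X] = Σ_{i=1}^{109} (109 − i)/109 = 54 ≈ 54.0000.

E[X] = 54 = 54.0000.


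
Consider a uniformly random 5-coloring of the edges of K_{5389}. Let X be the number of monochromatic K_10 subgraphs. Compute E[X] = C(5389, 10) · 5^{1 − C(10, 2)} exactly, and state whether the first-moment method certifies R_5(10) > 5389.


E[X] = C(5389, 10) · 5^{1 − 45} = 5645340767466558997768874792926 · 5^{−44} = 5645340767466558997768874792926/5684341886080801486968994140625.
As a reduced fraction: E[X] = 5645340767466558997768874792926/5684341886080801486968994140625 ≈ 0.9931.
Is E[X] < 1? YES.
Since E[X] < 1, there exists a 5-coloring of K_{5389} with no monochromatic K_10; hence R_5(10) > 5389.

E[X] = 5645340767466558997768874792926/5684341886080801486968994140625 ≈ 0.9931; E[X] < 1, so R_5(10) > 5389.


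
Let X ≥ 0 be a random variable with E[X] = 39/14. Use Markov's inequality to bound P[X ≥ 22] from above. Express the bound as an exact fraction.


μ = E[X] = 39/14, a = 22.
Markov: P[X ≥ 22] ≤ μ/a = (39/14)/22 = 39/308.
Numerically: ≈ 0.126623.
(Since a = 22 > μ = 2.785714, the bound 39/308 is < 1 and informative.)

P[X ≥ 22] ≤ 39/308 ≈ 0.126623.


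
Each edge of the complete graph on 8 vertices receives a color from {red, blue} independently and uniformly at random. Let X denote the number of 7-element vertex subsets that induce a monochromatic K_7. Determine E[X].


Let X = Σ_S X_S over the C(8, 7) = 8 subsets S of size 7, where X_S = 1 if the K_7 on S is monochromatic.
For a fixed S, the K_7 on S has C(7, 2) = 21 edges. P[all 21 edges red] = (1/2)^21, and likewise for blue, so P[monochromatic] = 2·(1/2)^21 = 2^{1 − 21} = 1/1048576.
By linearity of expectation: E[X] = C(8, 7) · 2^{1 − 21} = 8 · 1/1048576 = 1/131072.
Numerically: E[X] ≈ 0.000008.

E[X] = C(8,7)·2^(1−C(7,2)) = 1/131072 ≈ 0.000008.


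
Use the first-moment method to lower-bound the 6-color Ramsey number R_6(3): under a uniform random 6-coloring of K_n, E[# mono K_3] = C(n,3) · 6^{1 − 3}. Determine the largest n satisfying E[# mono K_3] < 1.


We need C(n, 3) · 6^{1 − 3} < 1, i.e. C(n, 3) < 6^{3 − 1} = 36.
Check values of n near the boundary:
  n = 3: C(3, 3) = 1; 1 < 36? YES
  n = 4: C(4, 3) = 4; 4 < 36? YES
  n = 5: C(5, 3) = 10; 10 < 36? YES
  n = 6: C(6, 3) = 20; 20 < 36? YES
  n = 7: C(7, 3) = 35; 35 < 36? YES
  n = 8: C(8, 3) = 56; 56 < 36? NO
  n = 9: C(9, 3) = 84; 84 < 36? NO
  n = 10: C(10, 3) = 120; 120 < 36? NO
The largest n with C(n, 3) < 36 is n = 7 (where E[X] = 35/36 ≈ 0.9722). Hence R_6(3) > 7, i.e. R_6(3) ≥ 8.

Largest n = 7; hence R_6(3) > 7.


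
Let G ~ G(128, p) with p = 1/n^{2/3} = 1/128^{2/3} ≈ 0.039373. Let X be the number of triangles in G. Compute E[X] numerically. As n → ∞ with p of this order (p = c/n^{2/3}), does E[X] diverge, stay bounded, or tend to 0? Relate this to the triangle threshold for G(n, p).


Number of potential triangles: C(128, 3) = 341376.
Each occurs with probability p³ ≈ (0.039373)³ ≈ 6.1035156e-05.
By linearity: E[X] = C(128, 3)·p³ ≈ 341376 · 6.1035156e-05 ≈ 20.83594.
Since α = 2/3 < 1, p = c/n^{2/3} ≫ 1/n is above the triangle threshold p ~ 1/n. Asymptotically E[X] ~ (c³/6)·n^{3(1−α)} = (1³/6)·n^{1} → ∞; triangles are abundant w.h.p.

E[X] ≈ 20.83594; in regime p = Θ(1/n^{2/3}) E[X] diverges (above the triangle threshold p ~ 1/n).


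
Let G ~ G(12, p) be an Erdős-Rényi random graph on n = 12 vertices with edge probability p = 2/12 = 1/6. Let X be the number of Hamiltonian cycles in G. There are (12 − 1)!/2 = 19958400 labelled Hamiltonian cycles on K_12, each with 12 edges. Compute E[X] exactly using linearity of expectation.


K_12 has (12 − 1)!/2 = 19958400 labelled Hamiltonian cycles.
For each such Hamiltonian cycle H, let X_H = 1 if all 12 edges of H are present in G. Then P[X_H = 1] = p^{12} = (1/6)^{12} = 1/2176782336.
Summing the indicators: E[X] = Σ_H E[X_H] = 19958400 · p^{12} = 19958400 · 1/2176782336 = 1925/209952.
Numerically: E[X] ≈ 0.009169.

E[X] = 19958400 · (1/6)^{12} = 1925/209952 ≈ 0.009169.


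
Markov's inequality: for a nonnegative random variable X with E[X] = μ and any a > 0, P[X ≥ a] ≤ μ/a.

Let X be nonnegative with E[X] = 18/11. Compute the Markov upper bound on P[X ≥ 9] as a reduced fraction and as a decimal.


μ = E[X] = 18/11, a = 9.
Markov: P[X ≥ 9] ≤ μ/a = (18/11)/9 = 2/11.
Numerically: ≈ 0.1818.
(Since a = 9 > μ = 1.6364, the bound 2/11 is < 1 and informative.)

P[X ≥ 9] ≤ 2/11 ≈ 0.1818.


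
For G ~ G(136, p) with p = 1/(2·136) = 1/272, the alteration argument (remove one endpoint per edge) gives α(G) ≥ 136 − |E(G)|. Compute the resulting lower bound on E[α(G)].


E[|E(G)|] = C(136, 2)·p = 9180 · (1/272) = 135/4.
E[α(G)] ≥ n − E[|E(G)|] = 136 − 135/4 = 409/4.
Numerically: ≈ 102.2500.
(This is only a lower bound; the true E[α(G)] may be larger.)

E[α(G)] ≥ 409/4 ≈ 102.2500.


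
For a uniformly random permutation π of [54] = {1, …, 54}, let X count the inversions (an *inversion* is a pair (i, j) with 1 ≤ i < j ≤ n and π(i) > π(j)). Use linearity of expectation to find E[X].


Write X = Σ X_I over the C(54, 2) = 1431 pairs i < j, with X_I the indicator of one inversion.
There are 1431 indicators.
For each fixed pair i < j, the values π(i) and π(j) are two distinct elements of {1, …, 54} in uniformly random order; by symmetry P[π(i) > π(j)] = 1/2.
By linearity: E[X] = 1431 · (1/2) = C(54, 2) · (1/2) = 1431/2 = 1431/2 ≈ 715.500000.

E[X] = 1431/2 = 715.500000.


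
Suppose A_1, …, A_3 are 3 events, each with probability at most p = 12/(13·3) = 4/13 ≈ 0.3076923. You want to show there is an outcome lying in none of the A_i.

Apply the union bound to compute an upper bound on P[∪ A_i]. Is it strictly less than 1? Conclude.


Union bound: P[∪_{i=1}^{3} A_i] ≤ Σ_i P[A_i] ≤ 3·p = 3·(4/13) = 12/13.
Numerically: 12/13 ≈ 0.9230769.
Is 12/13 < 1? YES.
Since P[∪ A_i] ≤ 12/13 < 1, the complement has P[∩ A_i^c] ≥ 1 − 12/13 = 1/13 > 0, so some outcome avoids every A_i.

3·p = 12/13 ≈ 0.9230769; existence CERTIFIED by the union bound.


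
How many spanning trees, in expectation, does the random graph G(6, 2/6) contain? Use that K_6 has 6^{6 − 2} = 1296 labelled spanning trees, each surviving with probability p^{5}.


K_6 has 6^{6 − 2} = 1296 labelled spanning trees.
For each such spanning tree H, let X_H = 1 if all 5 edges of H are present in G. Then P[X_H = 1] = p^{5} = (1/3)^{5} = 1/243.
Summing the indicators: E[X] = Σ_H E[X_H] = 1296 · p^{5} = 1296 · 1/243 = 16/3.
Numerically: E[X] ≈ 5.333.

E[X] = 1296 · (1/3)^{5} = 16/3 ≈ 5.333.


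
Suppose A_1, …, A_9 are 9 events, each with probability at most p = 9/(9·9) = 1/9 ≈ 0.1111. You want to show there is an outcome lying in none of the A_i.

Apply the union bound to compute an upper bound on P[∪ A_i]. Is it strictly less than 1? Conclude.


Union bound: P[∪_{i=1}^{9} A_i] ≤ Σ_i P[A_i] ≤ 9·p = 9·(1/9) = 1.
Numerically: 1 ≈ 1.0000.
Is 1 < 1? NO.
Since the bound 1 is ≥ 1, the union bound is uninformative here; it does NOT by itself certify existence.

9·p = 1 ≈ 1.0000; existence NOT certified by the union bound.


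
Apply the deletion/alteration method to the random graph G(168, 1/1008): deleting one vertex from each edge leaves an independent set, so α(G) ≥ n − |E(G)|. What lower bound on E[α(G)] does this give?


E[|E(G)|] = C(168, 2)·p = 14028 · (1/1008) = 167/12.
E[α(G)] ≥ n − E[|E(G)|] = 168 − 167/12 = 1849/12.
Numerically: ≈ 154.083.
(This is only a lower bound; the true E[α(G)] may be larger.)

E[α(G)] ≥ 1849/12 ≈ 154.083.


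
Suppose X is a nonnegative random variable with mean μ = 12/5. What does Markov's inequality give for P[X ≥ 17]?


μ = E[X] = 12/5, a = 17.
Markov: P[X ≥ 17] ≤ μ/a = (12/5)/17 = 12/85.
Numerically: ≈ 0.141.
(Since a = 17 > μ = 2.400, the bound 12/85 is < 1 and informative.)

P[X ≥ 17] ≤ 12/85 ≈ 0.141.


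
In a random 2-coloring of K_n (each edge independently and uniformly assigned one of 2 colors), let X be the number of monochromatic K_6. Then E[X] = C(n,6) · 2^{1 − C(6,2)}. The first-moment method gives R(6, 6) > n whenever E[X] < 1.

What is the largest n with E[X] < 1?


We need C(n, 6) · 2^{1 − 15} < 1, i.e. C(n, 6) < 2^{15 − 1} = 16384.
Check values of n near the boundary:
  n = 12: C(12, 6) = 924; 924 < 16384? YES
  n = 13: C(13, 6) = 1716; 1716 < 16384? YES
  n = 14: C(14, 6) = 3003; 3003 < 16384? YES
  n = 15: C(15, 6) = 5005; 5005 < 16384? YES
  n = 16: C(16, 6) = 8008; 8008 < 16384? YES
  n = 17: C(17, 6) = 12376; 12376 < 16384? YES
  n = 18: C(18, 6) = 18564; 18564 < 16384? NO
  n = 19: C(19, 6) = 27132; 27132 < 16384? NO
  n = 20: C(20, 6) = 38760; 38760 < 16384? NO
The largest n with C(n, 6) < 16384 is n = 17 (where E[X] = 1547/2048 ≈ 0.755). Hence R(6, 6) > 17, i.e. R(6, 6) ≥ 18.

Largest n = 17; hence R(6, 6) > 17.


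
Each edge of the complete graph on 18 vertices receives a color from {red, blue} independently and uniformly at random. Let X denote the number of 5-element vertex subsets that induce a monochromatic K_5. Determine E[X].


Let X = Σ_S X_S over the C(18, 5) = 8568 subsets S of size 5, where X_S = 1 if the K_5 on S is monochromatic.
For a fixed S, the K_5 on S has C(5, 2) = 10 edges. P[all 10 edges red] = (1/2)^10, and likewise for blue, so P[monochromatic] = 2·(1/2)^10 = 2^{1 − 10} = 1/512.
By linearity: E[X] = C(18, 5) · 2^{1 − 10} = 8568 · 1/512 = 1071/64.
Numerically: E[X] ≈ 16.734.

E[X] = C(18,5)·2^(1−C(5,2)) = 1071/64 ≈ 16.734.


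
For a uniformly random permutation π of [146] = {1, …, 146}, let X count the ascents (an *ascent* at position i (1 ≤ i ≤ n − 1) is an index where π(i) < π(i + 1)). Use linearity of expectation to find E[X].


Write X = Σ X_I over i = 1, …, 145, with X_I the indicator of one ascent.
There are 145 indicators.
For each fixed i, the pair (π(i), π(i+1)) is a uniformly random ordered pair of distinct values from {1, …, 146}; by symmetry P[π(i) < π(i+1)] = 1/2.
By linearity: E[X] = 145 · (1/2) = (146 − 1) · (1/2) = 145/2 ≈ 72.5000.

E[X] = 145/2 = 72.5000.


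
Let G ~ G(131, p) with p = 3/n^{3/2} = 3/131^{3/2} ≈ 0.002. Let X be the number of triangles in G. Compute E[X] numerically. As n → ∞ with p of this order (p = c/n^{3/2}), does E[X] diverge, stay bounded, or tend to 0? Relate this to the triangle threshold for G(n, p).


Number of potential triangles: C(131, 3) = 366145.
Each occurs with probability p³ ≈ (0.002)³ ≈ 8.01019e-09.
By linearity: E[X] = C(131, 3)·p³ ≈ 366145 · 8.01019e-09 ≈ 0.003.
Since α = 3/2 > 1, p = c/n^{3/2} = o(1/n) is below the triangle threshold p ~ 1/n. Asymptotically E[X] ~ (c³/6)·n^{3(1−α)} = (3³/6)·n^{-1.5} → 0, so by Markov's inequality G has no triangles w.h.p.

E[X] ≈ 0.003; in regime p = Θ(1/n^{3/2}) E[X] tends to 0 (below the triangle threshold p ~ 1/n).


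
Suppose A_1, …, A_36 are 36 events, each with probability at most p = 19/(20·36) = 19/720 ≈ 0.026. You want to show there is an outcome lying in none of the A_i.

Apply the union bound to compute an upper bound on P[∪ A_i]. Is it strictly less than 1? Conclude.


Union bound: P[∪_{i=1}^{36} A_i] ≤ Σ_i P[A_i] ≤ 36·p = 36·(19/720) = 19/20.
Numerically: 19/20 ≈ 0.950.
Is 19/20 < 1? YES.
Since P[∪ A_i] ≤ 19/20 < 1, the complement has P[∩ A_i^c] ≥ 1 − 19/20 = 1/20 > 0, so some outcome avoids every A_i.

36·p = 19/20 ≈ 0.950; existence CERTIFIED by the union bound.


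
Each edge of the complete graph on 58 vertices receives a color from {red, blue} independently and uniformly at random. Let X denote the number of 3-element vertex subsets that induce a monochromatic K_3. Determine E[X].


Let X = Σ_S X_S over the C(58, 3) = 30856 subsets S of size 3, where X_S = 1 if the K_3 on S is monochromatic.
For a fixed S, the K_3 on S has C(3, 2) = 3 edges. P[all 3 edges red] = (1/2)^3, and likewise for blue, so P[monochromatic] = 2·(1/2)^3 = 2^{1 − 3} = 1/4.
Summing: E[X] = C(58, 3) · 2^{1 − 3} = 30856 · 1/4 = 7714.
Numerically: E[X] ≈ 7714.000000.

E[X] = C(58,3)·2^(1−C(3,2)) = 7714 ≈ 7714.000000.


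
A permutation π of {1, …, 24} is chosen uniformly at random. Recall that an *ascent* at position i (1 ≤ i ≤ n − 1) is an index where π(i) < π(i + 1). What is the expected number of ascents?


Write X = Σ X_I over i = 1, …, 23, with X_I the indicator of one ascent.
There are 23 indicators.
For each fixed i, the pair (π(i), π(i+1)) is a uniformly random ordered pair of distinct values from {1, …, 24}; by symmetry P[π(i) < π(i+1)] = 1/2.
By linearity: E[X] = 23 · (1/2) = (24 − 1) · (1/2) = 23/2 ≈ 11.5000.

E[X] = 23/2 = 11.5000.


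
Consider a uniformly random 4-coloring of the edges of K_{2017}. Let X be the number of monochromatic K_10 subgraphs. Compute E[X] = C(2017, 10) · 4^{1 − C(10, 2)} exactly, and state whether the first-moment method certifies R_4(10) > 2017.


E[X] = C(2017, 10) · 4^{1 − 45} = 300324964434452596180990448 · 4^{−44} = 300324964434452596180990448/309485009821345068724781056.
As a reduced fraction: E[X] = 18770310277153287261311903/19342813113834066795298816 ≈ 0.970402.
Is E[X] < 1? YES.
Since E[X] < 1, there exists a 4-coloring of K_{2017} with no monochromatic K_10; hence R_4(10) > 2017.

E[X] = 18770310277153287261311903/19342813113834066795298816 ≈ 0.970402; E[X] < 1, so R_4(10) > 2017.


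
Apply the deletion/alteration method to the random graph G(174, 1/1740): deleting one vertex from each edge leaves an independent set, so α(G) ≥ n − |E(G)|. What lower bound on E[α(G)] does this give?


E[|E(G)|] = C(174, 2)·p = 15051 · (1/1740) = 173/20.
E[α(G)] ≥ n − E[|E(G)|] = 174 − 173/20 = 3307/20.
Numerically: ≈ 165.3500.
(This is only a lower bound; the true E[α(G)] may be larger.)

E[α(G)] ≥ 3307/20 ≈ 165.3500.


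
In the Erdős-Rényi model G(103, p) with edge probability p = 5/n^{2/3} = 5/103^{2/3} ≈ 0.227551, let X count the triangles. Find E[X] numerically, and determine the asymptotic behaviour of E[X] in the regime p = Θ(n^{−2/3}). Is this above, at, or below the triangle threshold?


Number of potential triangles: C(103, 3) = 176851.
Each occurs with probability p³ ≈ (0.227551)³ ≈ 1.17824489e-02.
By linearity: E[X] = C(103, 3)·p³ ≈ 176851 · 1.17824489e-02 ≈ 2083.737864.
Since α = 2/3 < 1, p = c/n^{2/3} ≫ 1/n is above the triangle threshold p ~ 1/n. Asymptotically E[X] ~ (c³/6)·n^{3(1−α)} = (5³/6)·n^{1} → ∞; triangles are abundant w.h.p.

E[X] ≈ 2083.737864; in regime p = Θ(1/n^{2/3}) E[X] diverges (above the triangle threshold p ~ 1/n).


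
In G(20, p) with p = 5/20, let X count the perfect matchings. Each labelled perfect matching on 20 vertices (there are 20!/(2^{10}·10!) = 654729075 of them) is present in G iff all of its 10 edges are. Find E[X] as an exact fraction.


K_20 has 20!/(2^{10}·10!) = 654729075 labelled perfect matchings.
For each such perfect matching H, let X_H = 1 if all 10 edges of H are present in G. Then P[X_H = 1] = p^{10} = (1/4)^{10} = 1/1048576.
By linearity of expectation: E[X] = Σ_H E[X_H] = 654729075 · p^{10} = 654729075 · 1/1048576 = 654729075/1048576.
Numerically: E[X] ≈ 624.

E[X] = 654729075 · (1/4)^{10} = 654729075/1048576 ≈ 624.


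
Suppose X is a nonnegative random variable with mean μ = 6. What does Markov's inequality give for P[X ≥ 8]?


μ = E[X] = 6, a = 8.
Markov: P[X ≥ 8] ≤ μ/a = (6)/8 = 3/4.
Numerically: ≈ 0.750.
(Since a = 8 > μ = 6.000, the bound 3/4 is < 1 and informative.)

P[X ≥ 8] ≤ 3/4 ≈ 0.750.


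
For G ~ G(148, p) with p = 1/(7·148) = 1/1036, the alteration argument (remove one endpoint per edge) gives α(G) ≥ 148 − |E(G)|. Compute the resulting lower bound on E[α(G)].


E[|E(G)|] = C(148, 2)·p = 10878 · (1/1036) = 21/2.
E[α(G)] ≥ n − E[|E(G)|] = 148 − 21/2 = 275/2.
Numerically: ≈ 137.50000.
(This is only a lower bound; the true E[α(G)] may be larger.)

E[α(G)] ≥ 275/2 ≈ 137.50000.


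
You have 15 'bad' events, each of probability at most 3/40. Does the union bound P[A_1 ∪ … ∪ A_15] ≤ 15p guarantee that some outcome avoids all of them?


Union bound: P[∪_{i=1}^{15} A_i] ≤ Σ_i P[A_i] ≤ 15·p = 15·(3/40) = 9/8.
Numerically: 9/8 ≈ 1.125.
Is 9/8 < 1? NO.
Since the bound 9/8 is ≥ 1, the union bound is uninformative here; it does NOT by itself certify existence.

15·p = 9/8 ≈ 1.125; existence NOT certified by the union bound.


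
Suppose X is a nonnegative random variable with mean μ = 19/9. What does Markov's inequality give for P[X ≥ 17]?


μ = E[X] = 19/9, a = 17.
Markov: P[X ≥ 17] ≤ μ/a = (19/9)/17 = 19/153.
Numerically: ≈ 0.124.
(Since a = 17 > μ = 2.111, the bound 19/153 is < 1 and informative.)

P[X ≥ 17] ≤ 19/153 ≈ 0.124.


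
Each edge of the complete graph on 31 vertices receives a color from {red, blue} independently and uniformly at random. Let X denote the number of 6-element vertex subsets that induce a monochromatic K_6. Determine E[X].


Let X = Σ_S X_S over the C(31, 6) = 736281 subsets S of size 6, where X_S = 1 if the K_6 on S is monochromatic.
For a fixed S, the K_6 on S has C(6, 2) = 15 edges. P[all 15 edges red] = (1/2)^15, and likewise for blue, so P[monochromatic] = 2·(1/2)^15 = 2^{1 − 15} = 1/16384.
By linearity of expectation: E[X] = C(31, 6) · 2^{1 − 15} = 736281 · 1/16384 = 736281/16384.
Numerically: E[X] ≈ 44.939.

E[X] = C(31,6)·2^(1−C(6,2)) = 736281/16384 ≈ 44.939.


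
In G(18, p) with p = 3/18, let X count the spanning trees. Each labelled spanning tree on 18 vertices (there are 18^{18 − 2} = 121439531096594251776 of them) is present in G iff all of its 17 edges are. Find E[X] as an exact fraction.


K_18 has 18^{18 − 2} = 121439531096594251776 labelled spanning trees.
For each such spanning tree H, let X_H = 1 if all 17 edges of H are present in G. Then P[X_H = 1] = p^{17} = (1/6)^{17} = 1/16926659444736.
Summing the indicators: E[X] = Σ_H E[X_H] = 121439531096594251776 · p^{17} = 121439531096594251776 · 1/16926659444736 = 14348907/2.
Numerically: E[X] ≈ 7.17e+06.

E[X] = 121439531096594251776 · (1/6)^{17} = 14348907/2 ≈ 7.17e+06.


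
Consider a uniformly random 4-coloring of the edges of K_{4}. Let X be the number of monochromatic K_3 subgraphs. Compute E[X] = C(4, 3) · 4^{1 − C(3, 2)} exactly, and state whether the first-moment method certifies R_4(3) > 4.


E[X] = C(4, 3) · 4^{1 − 3} = 4 · 4^{−2} = 4/16.
As a reduced fraction: E[X] = 1/4 ≈ 0.250000.
Is E[X] < 1? YES.
Since E[X] < 1, there exists a 4-coloring of K_{4} with no monochromatic K_3; hence R_4(3) > 4.

E[X] = 1/4 ≈ 0.250000; E[X] < 1, so R_4(3) > 4.


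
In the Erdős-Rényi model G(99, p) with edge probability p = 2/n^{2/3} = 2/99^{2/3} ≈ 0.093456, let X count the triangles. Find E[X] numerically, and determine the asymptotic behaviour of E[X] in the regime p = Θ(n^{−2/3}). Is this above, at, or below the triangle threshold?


Number of potential triangles: C(99, 3) = 156849.
Each occurs with probability p³ ≈ (0.093456)³ ≈ 8.1624324e-04.
By linearity: E[X] = C(99, 3)·p³ ≈ 156849 · 8.1624324e-04 ≈ 128.02694.
Since α = 2/3 < 1, p = c/n^{2/3} ≫ 1/n is above the triangle threshold p ~ 1/n. Asymptotically E[X] ~ (c³/6)·n^{3(1−α)} = (2³/6)·n^{1} → ∞; triangles are abundant w.h.p.

E[X] ≈ 128.02694; in regime p = Θ(1/n^{2/3}) E[X] diverges (above the triangle threshold p ~ 1/n).


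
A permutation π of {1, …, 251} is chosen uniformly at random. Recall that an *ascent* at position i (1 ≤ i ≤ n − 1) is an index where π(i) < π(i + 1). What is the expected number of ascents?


Write X = Σ X_I over i = 1, …, 250, with X_I the indicator of one ascent.
There are 250 indicators.
For each fixed i, the pair (π(i), π(i+1)) is a uniformly random ordered pair of distinct values from {1, …, 251}; by symmetry P[π(i) < π(i+1)] = 1/2.
By linearity: E[X] = 250 · (1/2) = (251 − 1) · (1/2) = 125 ≈ 125.000.

E[X] = 125 = 125.000.


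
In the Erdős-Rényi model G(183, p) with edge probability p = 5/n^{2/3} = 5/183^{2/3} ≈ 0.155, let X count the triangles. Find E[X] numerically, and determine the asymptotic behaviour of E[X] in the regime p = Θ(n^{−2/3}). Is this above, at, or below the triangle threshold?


Number of potential triangles: C(183, 3) = 1004731.
Each occurs with probability p³ ≈ (0.155)³ ≈ 3.73257e-03.
By linearity: E[X] = C(183, 3)·p³ ≈ 1004731 · 3.73257e-03 ≈ 3750.228.
Since α = 2/3 < 1, p = c/n^{2/3} ≫ 1/n is above the triangle threshold p ~ 1/n. Asymptotically E[X] ~ (c³/6)·n^{3(1−α)} = (5³/6)·n^{1} → ∞; triangles are abundant w.h.p.

E[X] ≈ 3750.228; in regime p = Θ(1/n^{2/3}) E[X] diverges (above the triangle threshold p ~ 1/n).


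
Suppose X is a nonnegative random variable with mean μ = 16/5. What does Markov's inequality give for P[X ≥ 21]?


μ = E[X] = 16/5, a = 21.
Markov: P[X ≥ 21] ≤ μ/a = (16/5)/21 = 16/105.
Numerically: ≈ 0.152381.
(Since a = 21 > μ = 3.200000, the bound 16/105 is < 1 and informative.)

P[X ≥ 21] ≤ 16/105 ≈ 0.152381.


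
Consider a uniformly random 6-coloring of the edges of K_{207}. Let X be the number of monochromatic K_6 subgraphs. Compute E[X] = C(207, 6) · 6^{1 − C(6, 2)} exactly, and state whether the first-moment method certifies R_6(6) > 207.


E[X] = C(207, 6) · 6^{1 − 15} = 101563230237 · 6^{−14} = 101563230237/78364164096.
As a reduced fraction: E[X] = 33854410079/26121388032 ≈ 1.29604.
Is E[X] < 1? NO.
Since E[X] ≥ 1, the first-moment bound is inconclusive at n = 207; it does NOT by itself certify R_6(6) > 207.

E[X] = 33854410079/26121388032 ≈ 1.29604; E[X] ≥ 1; first-moment method inconclusive here.


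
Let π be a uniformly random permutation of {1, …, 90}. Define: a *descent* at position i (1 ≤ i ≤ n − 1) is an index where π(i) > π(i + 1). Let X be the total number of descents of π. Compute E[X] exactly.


Write X = Σ X_I over i = 1, …, 89, with X_I the indicator of one descent.
There are 89 indicators.
For each fixed i, the pair (π(i), π(i+1)) is a uniformly random ordered pair of distinct values from {1, …, 90}; by symmetry P[π(i) > π(i+1)] = 1/2.
By linearity: E[X] = 89 · (1/2) = (90 − 1) · (1/2) = 89/2 ≈ 44.500000.

E[X] = 89/2 = 44.500000.


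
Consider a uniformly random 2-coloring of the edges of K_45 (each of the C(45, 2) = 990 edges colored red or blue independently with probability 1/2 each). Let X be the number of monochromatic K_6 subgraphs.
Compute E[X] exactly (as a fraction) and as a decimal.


Let X = Σ_S X_S over the C(45, 6) = 8145060 subsets S of size 6, where X_S = 1 if the K_6 on S is monochromatic.
For a fixed S, the K_6 on S has C(6, 2) = 15 edges. P[all 15 edges red] = (1/2)^15, and likewise for blue, so P[monochromatic] = 2·(1/2)^15 = 2^{1 − 15} = 1/16384.
By linearity of expectation: E[X] = C(45, 6) · 2^{1 − 15} = 8145060 · 1/16384 = 2036265/4096.
Numerically: E[X] ≈ 497.1350.

E[X] = C(45,6)·2^(1−C(6,2)) = 2036265/4096 ≈ 497.1350.


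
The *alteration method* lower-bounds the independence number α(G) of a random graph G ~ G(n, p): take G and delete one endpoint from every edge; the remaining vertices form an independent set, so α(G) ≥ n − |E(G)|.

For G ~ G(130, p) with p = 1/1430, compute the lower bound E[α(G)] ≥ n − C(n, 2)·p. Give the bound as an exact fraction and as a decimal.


E[|E(G)|] = C(130, 2)·p = 8385 · (1/1430) = 129/22.
E[α(G)] ≥ n − E[|E(G)|] = 130 − 129/22 = 2731/22.
Numerically: ≈ 124.1364.
(This is only a lower bound; the true E[α(G)] may be larger.)

E[α(G)] ≥ 2731/22 ≈ 124.1364.


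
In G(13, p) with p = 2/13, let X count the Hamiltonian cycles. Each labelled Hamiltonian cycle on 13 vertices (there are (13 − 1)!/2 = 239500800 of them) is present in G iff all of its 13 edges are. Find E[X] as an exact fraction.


K_13 has (13 − 1)!/2 = 239500800 labelled Hamiltonian cycles.
For each such Hamiltonian cycle H, let X_H = 1 if all 13 edges of H are present in G. Then P[X_H = 1] = p^{13} = (2/13)^{13} = 8192/302875106592253.
By linearity: E[X] = Σ_H E[X_H] = 239500800 · p^{13} = 239500800 · 8192/302875106592253 = 1961990553600/302875106592253.
Numerically: E[X] ≈ 0.0064779.

E[X] = 239500800 · (2/13)^{13} = 1961990553600/302875106592253 ≈ 0.0064779.


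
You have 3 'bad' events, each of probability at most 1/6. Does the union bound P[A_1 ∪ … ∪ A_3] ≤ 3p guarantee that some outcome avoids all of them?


Union bound: P[∪_{i=1}^{3} A_i] ≤ Σ_i P[A_i] ≤ 3·p = 3·(1/6) = 1/2.
Numerically: 1/2 ≈ 0.5000.
Is 1/2 < 1? YES.
Since P[∪ A_i] ≤ 1/2 < 1, the complement has P[∩ A_i^c] ≥ 1 − 1/2 = 1/2 > 0, so some outcome avoids every A_i.

3·p = 1/2 ≈ 0.5000; existence CERTIFIED by the union bound.


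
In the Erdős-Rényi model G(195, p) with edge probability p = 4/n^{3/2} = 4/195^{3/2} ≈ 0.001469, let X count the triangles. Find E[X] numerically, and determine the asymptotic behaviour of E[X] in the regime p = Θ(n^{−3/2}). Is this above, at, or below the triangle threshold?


Number of potential triangles: C(195, 3) = 1216865.
Each occurs with probability p³ ≈ (0.001469)³ ≈ 3.169744e-09.
By linearity: E[X] = C(195, 3)·p³ ≈ 1216865 · 3.169744e-09 ≈ 0.0039.
Since α = 3/2 > 1, p = c/n^{3/2} = o(1/n) is below the triangle threshold p ~ 1/n. Asymptotically E[X] ~ (c³/6)·n^{3(1−α)} = (4³/6)·n^{-1.5} → 0, so by Markov's inequality G has no triangles w.h.p.

E[X] ≈ 0.0039; in regime p = Θ(1/n^{3/2}) E[X] tends to 0 (below the triangle threshold p ~ 1/n).


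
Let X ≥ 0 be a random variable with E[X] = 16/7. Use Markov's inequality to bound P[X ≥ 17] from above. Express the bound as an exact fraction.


μ = E[X] = 16/7, a = 17.
Markov: P[X ≥ 17] ≤ μ/a = (16/7)/17 = 16/119.
Numerically: ≈ 0.134454.
(Since a = 17 > μ = 2.285714, the bound 16/119 is < 1 and informative.)

P[X ≥ 17] ≤ 16/119 ≈ 0.134454.


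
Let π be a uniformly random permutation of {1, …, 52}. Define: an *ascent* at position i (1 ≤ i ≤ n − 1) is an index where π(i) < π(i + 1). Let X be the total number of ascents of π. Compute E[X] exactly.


Write X = Σ X_I over i = 1, …, 51, with X_I the indicator of one ascent.
There are 51 indicators.
For each fixed i, the pair (π(i), π(i+1)) is a uniformly random ordered pair of distinct values from {1, …, 52}; by symmetry P[π(i) < π(i+1)] = 1/2.
By linearity: E[X] = 51 · (1/2) = (52 − 1) · (1/2) = 51/2 ≈ 25.500000.

E[X] = 51/2 = 25.500000.


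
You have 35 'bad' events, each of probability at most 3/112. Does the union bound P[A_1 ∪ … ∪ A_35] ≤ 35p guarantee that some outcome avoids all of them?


Union bound: P[∪_{i=1}^{35} A_i] ≤ Σ_i P[A_i] ≤ 35·p = 35·(3/112) = 15/16.
Numerically: 15/16 ≈ 0.937500.
Is 15/16 < 1? YES.
Since P[∪ A_i] ≤ 15/16 < 1, the complement has P[∩ A_i^c] ≥ 1 − 15/16 = 1/16 > 0, so some outcome avoids every A_i.

35·p = 15/16 ≈ 0.937500; existence CERTIFIED by the union bound.


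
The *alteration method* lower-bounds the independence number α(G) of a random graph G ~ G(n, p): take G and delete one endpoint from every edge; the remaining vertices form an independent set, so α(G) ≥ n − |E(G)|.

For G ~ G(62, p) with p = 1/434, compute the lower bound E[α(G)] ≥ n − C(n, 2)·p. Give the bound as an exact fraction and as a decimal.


E[|E(G)|] = C(62, 2)·p = 1891 · (1/434) = 61/14.
E[α(G)] ≥ n − E[|E(G)|] = 62 − 61/14 = 807/14.
Numerically: ≈ 57.642857.
(This is only a lower bound; the true E[α(G)] may be larger.)

E[α(G)] ≥ 807/14 ≈ 57.642857.


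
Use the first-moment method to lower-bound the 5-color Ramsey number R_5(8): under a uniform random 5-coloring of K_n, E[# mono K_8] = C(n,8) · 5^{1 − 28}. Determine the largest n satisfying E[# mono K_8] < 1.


We need C(n, 8) · 5^{1 − 28} < 1, i.e. C(n, 8) < 5^{28 − 1} = 7450580596923828125.
Check values of n near the boundary:
  n = 860: C(860, 8) = 7182671140665308145; 7182671140665308145 < 7450580596923828125? YES
  n = 861: C(861, 8) = 7250034996615275865; 7250034996615275865 < 7450580596923828125? YES
  n = 862: C(862, 8) = 7317951015318931845; 7317951015318931845 < 7450580596923828125? YES
  n = 863: C(863, 8) = 7386423071602617757; 7386423071602617757 < 7450580596923828125? YES
  n = 864: C(864, 8) = 7455455062926006708; 7455455062926006708 < 7450580596923828125? NO
  n = 865: C(865, 8) = 7525050909487743060; 7525050909487743060 < 7450580596923828125? NO
  n = 866: C(866, 8) = 7595214554331451620; 7595214554331451620 < 7450580596923828125? NO
The largest n with C(n, 8) < 7450580596923828125 is n = 863 (where E[X] = 7386423071602617757/7450580596923828125 ≈ 0.99139). Hence R_5(8) > 863, i.e. R_5(8) ≥ 864.

Largest n = 863; hence R_5(8) > 863.


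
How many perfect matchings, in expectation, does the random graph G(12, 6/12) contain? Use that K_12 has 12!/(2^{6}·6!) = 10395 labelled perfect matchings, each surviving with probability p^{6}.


K_12 has 12!/(2^{6}·6!) = 10395 labelled perfect matchings.
For each such perfect matching H, let X_H = 1 if all 6 edges of H are present in G. Then P[X_H = 1] = p^{6} = (1/2)^{6} = 1/64.
Summing the indicators: E[X] = Σ_H E[X_H] = 10395 · p^{6} = 10395 · 1/64 = 10395/64.
Numerically: E[X] ≈ 162.

E[X] = 10395 · (1/2)^{6} = 10395/64 ≈ 162.


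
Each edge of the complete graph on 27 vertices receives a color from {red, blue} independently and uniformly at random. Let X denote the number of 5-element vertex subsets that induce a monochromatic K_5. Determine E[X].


Let X = Σ_S X_S over the C(27, 5) = 80730 subsets S of size 5, where X_S = 1 if the K_5 on S is monochromatic.
For a fixed S, the K_5 on S has C(5, 2) = 10 edges. P[all 10 edges red] = (1/2)^10, and likewise for blue, so P[monochromatic] = 2·(1/2)^10 = 2^{1 − 10} = 1/512.
By linearity: E[X] = C(27, 5) · 2^{1 − 10} = 80730 · 1/512 = 40365/256.
Numerically: E[X] ≈ 157.676.

E[X] = C(27,5)·2^(1−C(5,2)) = 40365/256 ≈ 157.676.


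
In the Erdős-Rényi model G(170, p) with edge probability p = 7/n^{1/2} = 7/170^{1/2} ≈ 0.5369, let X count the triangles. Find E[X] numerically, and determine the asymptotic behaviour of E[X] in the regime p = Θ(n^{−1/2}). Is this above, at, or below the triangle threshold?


Number of potential triangles: C(170, 3) = 804440.
Each occurs with probability p³ ≈ (0.5369)³ ≈ 1.547465e-01.
By linearity: E[X] = C(170, 3)·p³ ≈ 804440 · 1.547465e-01 ≈ 124484.2466.
Since α = 1/2 < 1, p = c/n^{1/2} ≫ 1/n is above the triangle threshold p ~ 1/n. Asymptotically E[X] ~ (c³/6)·n^{3(1−α)} = (7³/6)·n^{1.5} → ∞; triangles are abundant w.h.p.

E[X] ≈ 124484.2466; in regime p = Θ(1/n^{1/2}) E[X] diverges (above the triangle threshold p ~ 1/n).


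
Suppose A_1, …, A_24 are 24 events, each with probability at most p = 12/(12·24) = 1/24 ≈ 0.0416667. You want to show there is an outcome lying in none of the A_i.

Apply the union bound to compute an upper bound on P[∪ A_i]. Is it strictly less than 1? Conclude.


Union bound: P[∪_{i=1}^{24} A_i] ≤ Σ_i P[A_i] ≤ 24·p = 24·(1/24) = 1.
Numerically: 1 ≈ 1.0000000.
Is 1 < 1? NO.
Since the bound 1 is ≥ 1, the union bound is uninformative here; it does NOT by itself certify existence.

24·p = 1 ≈ 1.0000000; existence NOT certified by the union bound.


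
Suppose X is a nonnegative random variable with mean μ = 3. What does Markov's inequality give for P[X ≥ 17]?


μ = E[X] = 3, a = 17.
Markov: P[X ≥ 17] ≤ μ/a = (3)/17 = 3/17.
Numerically: ≈ 0.176471.
(Since a = 17 > μ = 3.000000, the bound 3/17 is < 1 and informative.)

P[X ≥ 17] ≤ 3/17 ≈ 0.176471.


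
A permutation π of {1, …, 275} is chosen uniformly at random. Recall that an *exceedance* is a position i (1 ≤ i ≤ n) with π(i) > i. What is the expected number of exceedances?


Write X = Σ_{i=1}^{275} X_i, where X_i = 1_{π(i) > i}.
For each fixed i, π(i) is uniform over {1, …, 275} (marginal of a uniform permutation), so P[π(i) > i] = (n − i)/n. Summing: Σ_{i=1}^{275} (n − i)/n = (0 + 1 + … + 274)/275 = 275(275 − 1)/(2·275) = (275 − 1)/2.
Hence E[X] = Σ_{i=1}^{275} (275 − i)/275 = 137 ≈ 137.00000.

E[X] = 137 = 137.00000.


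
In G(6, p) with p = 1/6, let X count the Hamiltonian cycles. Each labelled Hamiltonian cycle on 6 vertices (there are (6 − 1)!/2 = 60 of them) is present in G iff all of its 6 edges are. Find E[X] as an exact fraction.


K_6 has (6 − 1)!/2 = 60 labelled Hamiltonian cycles.
For each such Hamiltonian cycle H, let X_H = 1 if all 6 edges of H are present in G. Then P[X_H = 1] = p^{6} = (1/6)^{6} = 1/46656.
By linearity: E[X] = Σ_H E[X_H] = 60 · p^{6} = 60 · 1/46656 = 5/3888.
Numerically: E[X] ≈ 0.00128601.

E[X] = 60 · (1/6)^{6} = 5/3888 ≈ 0.00128601.


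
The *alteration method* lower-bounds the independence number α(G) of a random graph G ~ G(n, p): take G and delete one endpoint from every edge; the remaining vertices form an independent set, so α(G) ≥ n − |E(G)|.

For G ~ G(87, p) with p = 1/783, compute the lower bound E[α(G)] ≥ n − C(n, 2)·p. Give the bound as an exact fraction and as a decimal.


E[|E(G)|] = C(87, 2)·p = 3741 · (1/783) = 43/9.
E[α(G)] ≥ n − E[|E(G)|] = 87 − 43/9 = 740/9.
Numerically: ≈ 82.2222.
(This is only a lower bound; the true E[α(G)] may be larger.)

E[α(G)] ≥ 740/9 ≈ 82.2222.
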